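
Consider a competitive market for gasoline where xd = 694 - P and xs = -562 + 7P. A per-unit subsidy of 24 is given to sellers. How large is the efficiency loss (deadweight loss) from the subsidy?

Pre-subsidy: 694 - P = -562 + 7P gives P* = 157, x* = 537.
With the subsidy, sellers receive Ps = Pb + 24 for each unit, where Pb is the price buyers pay.
Supply in terms of Pb becomes xs = -562 + 7(Pb + 24) = -394 + 7Pb. Setting this equal to demand: 694 - Pb = -394 + 7Pb, so Pb = 136.
Sellers receive Ps = 136 + 24 = 160; x' = 694 − 1·136 = 558.
The subsidy expands output by 558 − 537 = 21 past the efficient level; on those units the gap between marginal cost and willingness to pay runs from 0 up to 24.
DWL = ½ × 24 × 21 = 252.

Deadweight loss = 252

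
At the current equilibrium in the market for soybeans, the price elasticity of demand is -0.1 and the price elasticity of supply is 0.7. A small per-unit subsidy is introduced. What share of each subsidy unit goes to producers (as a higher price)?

Producer share = 0.125

For a small subsidy around the equilibrium, the benefit split depends on the relative slopes, which at a point are proportional to the elasticities.
Buyer share = εs/(εs + |εd|) = 0.7/(0.7 + 0.1) = 0.875; seller share = |εd|/(εs + |εd|) = 0.125.
So producers capture 0.125 of the subsidy.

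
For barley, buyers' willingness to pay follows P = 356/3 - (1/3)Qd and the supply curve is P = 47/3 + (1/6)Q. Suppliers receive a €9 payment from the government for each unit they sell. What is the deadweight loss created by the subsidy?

Pre-subsidy: 356/3 - (1/3)Q = 47/3 + (1/6)Q gives Q* = 206 and P* = 50.
With the subsidy, sellers receive Ps = Pb + 9 for each unit, where Pb is the price buyers pay.
On the curves, Pb = 356/3 - (1/3)Q and Ps = 47/3 + (1/6)Q; the wedge Ps − Pb = 9 gives 47/3 + (1/6)Q − (356/3 - (1/3)Q) = 9, so Q' = 224.
Then Pb = 356/3 − (1/3)·224 = 44 and Ps = 47/3 + (1/6)·224 = 53.
The subsidy expands output by 224 − 206 = 18 past the efficient level; on those units the gap between marginal cost and willingness to pay runs from 0 up to 9.
DWL = ½ × 9 × 18 = 81.

Deadweight loss = €81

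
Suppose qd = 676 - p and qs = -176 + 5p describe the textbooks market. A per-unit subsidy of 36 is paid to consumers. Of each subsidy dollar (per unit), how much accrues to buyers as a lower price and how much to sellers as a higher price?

Pre-subsidy: 676 - p = -176 + 5p gives p* = 142, q* = 534.
With the rebate, buyers effectively pay pb = ps − 36, where ps is the price sellers receive.
Demand in terms of ps becomes qd = 676 − 1(ps − 36) = 712 - ps. Setting this equal to supply: 712 - ps = -176 + 5ps, so ps = 148.
Buyers pay pb = 148 − 36 = 112; q' = -176 + 5·148 = 564.
Buyers' price falls by p* − pb = 142 − 112 = 30; sellers' price rises by ps − p* = 148 − 142 = 6.

Buyers gain 30 per unit; sellers gain 6 per unit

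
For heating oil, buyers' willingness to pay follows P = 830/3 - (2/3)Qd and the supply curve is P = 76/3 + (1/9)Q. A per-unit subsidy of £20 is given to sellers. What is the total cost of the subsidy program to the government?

Pre-subsidy: 830/3 - (2/3)Q = 76/3 + (1/9)Q gives Q* = 2262/7 and P* = 1286/21.
With the subsidy, sellers receive Ps = Pb + 20 for each unit, where Pb is the price buyers pay.
On the curves, Pb = 830/3 - (2/3)Q and Ps = 76/3 + (1/9)Q; the wedge Ps − Pb = 20 gives 76/3 + (1/9)Q − (830/3 - (2/3)Q) = 20, so Q' = 2442/7.
Then Pb = 830/3 − (2/3)·(2442/7) = 926/21 and Ps = 76/3 + (1/9)·(2442/7) = 1346/21.
Government outlay = subsidy × quantity = 20 × 2442/7 = 48840/7.

Government cost = 48840/7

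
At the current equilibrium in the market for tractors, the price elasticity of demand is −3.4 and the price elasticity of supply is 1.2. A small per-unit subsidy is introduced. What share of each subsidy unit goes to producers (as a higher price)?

For a small subsidy around the equilibrium, the benefit split depends on the relative slopes, which at a point are proportional to the elasticities.
Buyer share = εs/(εs + |εd|) = 1.2/(1.2 + 3.4) = 6/23; seller share = |εd|/(εs + |εd|) = 17/23.
So producers capture 17/23 of the subsidy.

Producer share = 17/23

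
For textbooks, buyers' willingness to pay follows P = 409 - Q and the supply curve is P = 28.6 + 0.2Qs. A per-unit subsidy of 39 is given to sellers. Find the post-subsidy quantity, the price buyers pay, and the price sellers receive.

Pre-subsidy: 409 - Q = 28.6 + 0.2Q gives Q* = 317 and P* = 92.
With the subsidy, sellers receive Ps = Pb + 39 for each unit, where Pb is the price buyers pay.
On the curves, Pb = 409 - Q and Ps = 28.6 + 0.2Q; the wedge Ps − Pb = 39 gives 28.6 + 0.2Q − (409 - Q) = 39, so Q' = 349.5.
Then Pb = 409 − 1·349.5 = 59.5 and Ps = 28.6 + 0.2·349.5 = 98.5.

Q' = 349.5; buyers pay 59.5; sellers receive 98.5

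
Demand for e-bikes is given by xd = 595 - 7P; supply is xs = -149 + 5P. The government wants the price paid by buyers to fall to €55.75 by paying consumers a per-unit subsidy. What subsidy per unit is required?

Required subsidy s = €15 per unit

At a buyer price of 55.75, quantity demanded is 595 − 7·55.75 = 204.75.
Sellers supply 204.75 only when they receive Ps with -149 + 5·Ps = 204.75, i.e. Ps = 70.75.
s = Ps − Pb = 70.75 − 55.75 = 15.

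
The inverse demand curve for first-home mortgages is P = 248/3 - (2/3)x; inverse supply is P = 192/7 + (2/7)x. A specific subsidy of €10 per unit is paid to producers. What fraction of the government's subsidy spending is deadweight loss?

Pre-subsidy: 248/3 - (2/3)x = 192/7 + (2/7)x gives x* = 58 and P* = 44.
With the subsidy, sellers receive Ps = Pb + 10 for each unit, where Pb is the price buyers pay.
On the curves, Pb = 248/3 - (2/3)x and Ps = 192/7 + (2/7)x; the wedge Ps − Pb = 10 gives 192/7 + (2/7)x − (248/3 - (2/3)x) = 10, so x' = 68.5.
Then Pb = 248/3 − (2/3)·68.5 = 37 and Ps = 192/7 + (2/7)·68.5 = 47.
ΔCS = ½(58 + 68.5)(44 − 37) = 442.75; ΔPS = ½(58 + 68.5)(47 − 44) = 189.75.
Government spending = 10 × 68.5 = 685.
DWL = ½ × 10 × (68.5 − 58) = 52.5; fraction = 52.5 / 685 = 21/274.

DWL / government spending = 21/274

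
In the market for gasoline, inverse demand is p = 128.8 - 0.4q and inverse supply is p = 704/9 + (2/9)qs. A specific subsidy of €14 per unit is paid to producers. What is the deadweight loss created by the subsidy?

Pre-subsidy: 128.8 - 0.4q = 704/9 + (2/9)q gives q* = 569/7 and p* = 674/7.
With the subsidy, sellers receive ps = pb + 14 for each unit, where pb is the price buyers pay.
On the curves, pb = 128.8 - 0.4q and ps = 704/9 + (2/9)q; the wedge ps − pb = 14 gives 704/9 + (2/9)q − (128.8 - 0.4q) = 14, so q' = 1453/14.
Then pb = 128.8 − 0.4·(1453/14) = 611/7 and ps = 704/9 + (2/9)·(1453/14) = 709/7.
The subsidy expands output by 1453/14 − 569/7 = 22.5 past the efficient level; on those units the gap between marginal cost and willingness to pay runs from 0 up to 14.
DWL = ½ × 14 × 22.5 = 157.5.

Deadweight loss = €157.5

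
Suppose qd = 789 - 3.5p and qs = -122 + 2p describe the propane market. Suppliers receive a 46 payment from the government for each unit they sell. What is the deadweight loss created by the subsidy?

Deadweight loss = 14812/11

Pre-subsidy: 789 - 3.5p = -122 + 2p gives p* = 1822/11, q* = 2302/11.
With the subsidy, sellers receive ps = pb + 46 for each unit, where pb is the price buyers pay.
Supply in terms of pb becomes qs = -122 + 2(pb + 46) = -30 + 2pb. Setting this equal to demand: 789 - 3.5pb = -30 + 2pb, so pb = 1638/11.
Sellers receive ps = 1638/11 + 46 = 2144/11; q' = 789 − 3.5·(1638/11) = 2946/11.
The subsidy expands output by 2946/11 − 2302/11 = 644/11 past the efficient level; on those units the gap between marginal cost and willingness to pay runs from 0 up to 46.
DWL = ½ × 46 × 644/11 = 14812/11.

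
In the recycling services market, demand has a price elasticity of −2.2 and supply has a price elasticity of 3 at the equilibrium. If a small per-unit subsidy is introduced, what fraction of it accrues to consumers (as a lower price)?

For a small subsidy around the equilibrium, the benefit split depends on the relative slopes, which at a point are proportional to the elasticities.
Buyer share = εs/(εs + |εd|) = 3/(3 + 2.2) = 15/26; seller share = |εd|/(εs + |εd|) = 11/26.

Consumer share = 15/26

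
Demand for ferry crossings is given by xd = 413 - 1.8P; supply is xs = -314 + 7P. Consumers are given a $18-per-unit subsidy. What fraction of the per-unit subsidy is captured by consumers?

Consumer share = 35/44

Pre-subsidy: 413 - 1.8P = -314 + 7P gives P* = 3635/44, x* = 11629/44.
With the rebate, buyers effectively pay Pb = Ps − 18, where Ps is the price sellers receive.
Demand in terms of Ps becomes xd = 413 − 1.8(Ps − 18) = 445.4 - 1.8Ps. Setting this equal to supply: 445.4 - 1.8Ps = -314 + 7Ps, so Ps = 3797/44.
Buyers pay Pb = 3797/44 − 18 = 3005/44; x' = -314 + 7·(3797/44) = 12763/44.
Buyers' price falls by P* − Pb = 3635/44 − 3005/44 = 315/22; sellers' price rises by Ps − P* = 3797/44 − 3635/44 = 81/22.
So consumers capture (315/22)/18 = 35/44 of each unit of subsidy.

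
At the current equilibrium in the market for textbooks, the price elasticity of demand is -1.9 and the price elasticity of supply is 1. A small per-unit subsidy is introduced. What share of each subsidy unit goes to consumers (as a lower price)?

For a small subsidy around the equilibrium, the benefit split depends on the relative slopes, which at a point are proportional to the elasticities.
Buyer share = εs/(εs + |εd|) = 1/(1 + 1.9) = 10/29; seller share = |εd|/(εs + |εd|) = 19/29.

Consumer share = 10/29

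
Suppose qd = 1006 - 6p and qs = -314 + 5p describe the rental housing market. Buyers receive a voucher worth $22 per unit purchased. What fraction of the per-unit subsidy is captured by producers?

Pre-subsidy: 1006 - 6p = -314 + 5p gives p* = 120, q* = 286.
With the rebate, buyers effectively pay pb = ps − 22, where ps is the price sellers receive.
Demand in terms of ps becomes qd = 1006 − 6(ps − 22) = 1138 - 6ps. Setting this equal to supply: 1138 - 6ps = -314 + 5ps, so ps = 132.
Buyers pay pb = 132 − 22 = 110; q' = -314 + 5·132 = 346.
Buyers' price falls by p* − pb = 120 − 110 = 10; sellers' price rises by ps − p* = 132 − 120 = 12.
So producers capture 12/22 = 6/11 of each unit of subsidy.

Producer share = 6/11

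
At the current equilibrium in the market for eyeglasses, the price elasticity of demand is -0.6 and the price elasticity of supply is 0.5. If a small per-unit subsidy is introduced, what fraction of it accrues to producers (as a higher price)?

For a small subsidy around the equilibrium, the benefit split depends on the relative slopes, which at a point are proportional to the elasticities.
Buyer share = εs/(εs + |εd|) = 0.5/(0.5 + 0.6) = 5/11; seller share = |εd|/(εs + |εd|) = 6/11.
So producers capture 6/11 of the subsidy.

Producer share = 6/11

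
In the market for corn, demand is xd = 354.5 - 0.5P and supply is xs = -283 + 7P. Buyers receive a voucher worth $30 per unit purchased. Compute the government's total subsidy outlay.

Government cost = $9780

Pre-subsidy: 354.5 - 0.5P = -283 + 7P gives P* = 85, x* = 312.
With the rebate, buyers effectively pay Pb = Ps − 30, where Ps is the price sellers receive.
Demand in terms of Ps becomes xd = 354.5 − 0.5(Ps − 30) = 369.5 - 0.5Ps. Setting this equal to supply: 369.5 - 0.5Ps = -283 + 7Ps, so Ps = 87.
Buyers pay Pb = 87 − 30 = 57; x' = -283 + 7·87 = 326.
Government outlay = subsidy × quantity = 30 × 326 = 9780.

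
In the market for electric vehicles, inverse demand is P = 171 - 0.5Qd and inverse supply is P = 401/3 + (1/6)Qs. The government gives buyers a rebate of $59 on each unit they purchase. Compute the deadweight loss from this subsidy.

Deadweight loss = $2610.75

Pre-subsidy: 171 - 0.5Q = 401/3 + (1/6)Q gives Q* = 56 and P* = 143.
With the rebate, buyers effectively pay Pb = Ps − 59, where Ps is the price sellers receive.
On the curves, Pb = 171 - 0.5Q and Ps = 401/3 + (1/6)Q; the wedge Ps − Pb = 59 gives 401/3 + (1/6)Q − (171 - 0.5Q) = 59, so Q' = 144.5.
Then Pb = 171 − 0.5·144.5 = 98.75 and Ps = 401/3 + (1/6)·144.5 = 157.75.
The subsidy expands output by 144.5 − 56 = 88.5 past the efficient level; on those units the gap between marginal cost and willingness to pay runs from 0 up to 59.
DWL = ½ × 59 × 88.5 = 2610.75.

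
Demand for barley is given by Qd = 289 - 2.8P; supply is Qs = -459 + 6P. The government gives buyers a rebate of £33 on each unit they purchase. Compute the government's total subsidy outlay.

Government cost = £3762

Pre-subsidy: 289 - 2.8P = -459 + 6P gives P* = 85, Q* = 51.
With the rebate, buyers effectively pay Pb = Ps − 33, where Ps is the price sellers receive.
Demand in terms of Ps becomes Qd = 289 − 2.8(Ps − 33) = 381.4 - 2.8Ps. Setting this equal to supply: 381.4 - 2.8Ps = -459 + 6Ps, so Ps = 95.5.
Buyers pay Pb = 95.5 − 33 = 62.5; Q' = -459 + 6·95.5 = 114.
Government outlay = subsidy × quantity = 33 × 114 = 3762.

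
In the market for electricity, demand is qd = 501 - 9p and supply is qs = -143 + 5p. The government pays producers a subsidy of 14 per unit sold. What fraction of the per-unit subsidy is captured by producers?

Pre-subsidy: 501 - 9p = -143 + 5p gives p* = 46, q* = 87.
With the subsidy, sellers receive ps = pb + 14 for each unit, where pb is the price buyers pay.
Supply in terms of pb becomes qs = -143 + 5(pb + 14) = -73 + 5pb. Setting this equal to demand: 501 - 9pb = -73 + 5pb, so pb = 41.
Sellers receive ps = 41 + 14 = 55; q' = 501 − 9·41 = 132.
Buyers' price falls by p* − pb = 46 − 41 = 5; sellers' price rises by ps − p* = 55 − 46 = 9.
So producers capture 9/14 = 9/14 of each unit of subsidy.

Producer share = 9/14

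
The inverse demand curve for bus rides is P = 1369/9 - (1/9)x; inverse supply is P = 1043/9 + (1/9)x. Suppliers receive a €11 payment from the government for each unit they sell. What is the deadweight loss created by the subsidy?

Pre-subsidy: 1369/9 - (1/9)x = 1043/9 + (1/9)x gives x* = 163 and P* = 134.
With the subsidy, sellers receive Ps = Pb + 11 for each unit, where Pb is the price buyers pay.
On the curves, Pb = 1369/9 - (1/9)x and Ps = 1043/9 + (1/9)x; the wedge Ps − Pb = 11 gives 1043/9 + (1/9)x − (1369/9 - (1/9)x) = 11, so x' = 212.5.
Then Pb = 1369/9 − (1/9)·212.5 = 128.5 and Ps = 1043/9 + (1/9)·212.5 = 139.5.
The subsidy expands output by 212.5 − 163 = 49.5 past the efficient level; on those units the gap between marginal cost and willingness to pay runs from 0 up to 11.
DWL = ½ × 11 × 49.5 = 272.25.

Deadweight loss = €272.25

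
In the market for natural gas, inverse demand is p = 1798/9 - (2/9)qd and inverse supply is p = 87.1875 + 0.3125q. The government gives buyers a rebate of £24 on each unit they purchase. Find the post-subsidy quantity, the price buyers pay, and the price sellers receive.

Pre-subsidy: 1798/9 - (2/9)q = 87.1875 + 0.3125q gives q* = 16213/77 and p* = 11780/77.
With the rebate, buyers effectively pay pb = ps − 24, where ps is the price sellers receive.
On the curves, pb = 1798/9 - (2/9)q and ps = 87.1875 + 0.3125q; the wedge ps − pb = 24 gives 87.1875 + 0.3125q − (1798/9 - (2/9)q) = 24, so q' = 19669/77.
Then pb = 1798/9 − (2/9)·(19669/77) = 11012/77 and ps = 87.1875 + 0.3125·(19669/77) = 12860/77.

q' = 19669/77; buyers pay 11012/77; sellers receive 12860/77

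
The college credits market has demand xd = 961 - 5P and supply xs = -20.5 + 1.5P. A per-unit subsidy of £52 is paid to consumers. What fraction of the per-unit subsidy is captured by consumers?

Pre-subsidy: 961 - 5P = -20.5 + 1.5P gives P* = 151, x* = 206.
With the rebate, buyers effectively pay Pb = Ps − 52, where Ps is the price sellers receive.
Demand in terms of Ps becomes xd = 961 − 5(Ps − 52) = 1221 - 5Ps. Setting this equal to supply: 1221 - 5Ps = -20.5 + 1.5Ps, so Ps = 191.
Buyers pay Pb = 191 − 52 = 139; x' = -20.5 + 1.5·191 = 266.
Buyers' price falls by P* − Pb = 151 − 139 = 12; sellers' price rises by Ps − P* = 191 − 151 = 40.
So consumers capture 12/52 = 3/13 of each unit of subsidy.

Consumer share = 3/13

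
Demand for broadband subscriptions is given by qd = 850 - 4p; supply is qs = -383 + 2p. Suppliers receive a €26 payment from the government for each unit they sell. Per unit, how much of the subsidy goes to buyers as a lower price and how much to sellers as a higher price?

Buyers gain 26/3 per unit; sellers gain 52/3 per unit

Pre-subsidy: 850 - 4p = -383 + 2p gives p* = 205.5, q* = 28.
With the subsidy, sellers receive ps = pb + 26 for each unit, where pb is the price buyers pay.
Supply in terms of pb becomes qs = -383 + 2(pb + 26) = -331 + 2pb. Setting this equal to demand: 850 - 4pb = -331 + 2pb, so pb = 1181/6.
Sellers receive ps = 1181/6 + 26 = 1337/6; q' = 850 − 4·(1181/6) = 188/3.
Buyers' price falls by p* − pb = 205.5 − 1181/6 = 26/3; sellers' price rises by ps − p* = 1337/6 − 205.5 = 52/3.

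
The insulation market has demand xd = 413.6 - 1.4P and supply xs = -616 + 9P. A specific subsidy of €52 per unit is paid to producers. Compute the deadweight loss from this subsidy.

Deadweight loss = €1638

Pre-subsidy: 413.6 - 1.4P = -616 + 9P gives P* = 99, x* = 275.
With the subsidy, sellers receive Ps = Pb + 52 for each unit, where Pb is the price buyers pay.
Supply in terms of Pb becomes xs = -616 + 9(Pb + 52) = -148 + 9Pb. Setting this equal to demand: 413.6 - 1.4Pb = -148 + 9Pb, so Pb = 54.
Sellers receive Ps = 54 + 52 = 106; x' = 413.6 − 1.4·54 = 338.
The subsidy expands output by 338 − 275 = 63 past the efficient level; on those units the gap between marginal cost and willingness to pay runs from 0 up to 52.
DWL = ½ × 52 × 63 = 1638.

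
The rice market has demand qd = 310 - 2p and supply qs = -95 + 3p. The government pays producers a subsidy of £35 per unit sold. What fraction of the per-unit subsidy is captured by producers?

Pre-subsidy: 310 - 2p = -95 + 3p gives p* = 81, q* = 148.
With the subsidy, sellers receive ps = pb + 35 for each unit, where pb is the price buyers pay.
Supply in terms of pb becomes qs = -95 + 3(pb + 35) = 10 + 3pb. Setting this equal to demand: 310 - 2pb = 10 + 3pb, so pb = 60.
Sellers receive ps = 60 + 35 = 95; q' = 310 − 2·60 = 190.
Buyers' price falls by p* − pb = 81 − 60 = 21; sellers' price rises by ps − p* = 95 − 81 = 14.
So producers capture 14/35 = 0.4 of each unit of subsidy.

Producer share = 0.4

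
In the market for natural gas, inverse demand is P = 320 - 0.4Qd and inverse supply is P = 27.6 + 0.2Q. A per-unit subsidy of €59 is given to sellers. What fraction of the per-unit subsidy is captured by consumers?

Consumer share = 2/3

Pre-subsidy: 320 - 0.4Q = 27.6 + 0.2Q gives Q* = 1462/3 and P* = 1876/15.
With the subsidy, sellers receive Ps = Pb + 59 for each unit, where Pb is the price buyers pay.
On the curves, Pb = 320 - 0.4Q and Ps = 27.6 + 0.2Q; the wedge Ps − Pb = 59 gives 27.6 + 0.2Q − (320 - 0.4Q) = 59, so Q' = 1757/3.
Then Pb = 320 − 0.4·(1757/3) = 1286/15 and Ps = 27.6 + 0.2·(1757/3) = 2171/15.
Buyers' price falls by P* − Pb = 1876/15 − 1286/15 = 118/3; sellers' price rises by Ps − P* = 2171/15 − 1876/15 = 59/3.
So consumers capture (118/3)/59 = 2/3 of each unit of subsidy.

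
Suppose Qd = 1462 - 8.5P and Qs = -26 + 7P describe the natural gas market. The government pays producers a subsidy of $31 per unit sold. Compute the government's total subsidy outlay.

Pre-subsidy: 1462 - 8.5P = -26 + 7P gives P* = 96, Q* = 646.
With the subsidy, sellers receive Ps = Pb + 31 for each unit, where Pb is the price buyers pay.
Supply in terms of Pb becomes Qs = -26 + 7(Pb + 31) = 191 + 7Pb. Setting this equal to demand: 1462 - 8.5Pb = 191 + 7Pb, so Pb = 82.
Sellers receive Ps = 82 + 31 = 113; Q' = 1462 − 8.5·82 = 765.
Government outlay = subsidy × quantity = 31 × 765 = 23715.

Government cost = $23715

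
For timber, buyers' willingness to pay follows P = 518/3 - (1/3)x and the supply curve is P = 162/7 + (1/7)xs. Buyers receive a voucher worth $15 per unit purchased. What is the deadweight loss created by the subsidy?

Deadweight loss = $236.25

Pre-subsidy: 518/3 - (1/3)x = 162/7 + (1/7)x gives x* = 314 and P* = 68.
With the rebate, buyers effectively pay Pb = Ps − 15, where Ps is the price sellers receive.
On the curves, Pb = 518/3 - (1/3)x and Ps = 162/7 + (1/7)x; the wedge Ps − Pb = 15 gives 162/7 + (1/7)x − (518/3 - (1/3)x) = 15, so x' = 345.5.
Then Pb = 518/3 − (1/3)·345.5 = 57.5 and Ps = 162/7 + (1/7)·345.5 = 72.5.
The subsidy expands output by 345.5 − 314 = 31.5 past the efficient level; on those units the gap between marginal cost and willingness to pay runs from 0 up to 15.
DWL = ½ × 15 × 31.5 = 236.25.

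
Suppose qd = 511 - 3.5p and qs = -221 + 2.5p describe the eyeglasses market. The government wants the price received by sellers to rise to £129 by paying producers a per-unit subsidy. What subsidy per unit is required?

Required subsidy s = £12 per unit

At a seller price of 129, quantity supplied is -221 + 2.5·129 = 101.5.
Buyers absorb 101.5 only when they pay pb with 511 − 3.5·pb = 101.5, i.e. pb = 117.
s = ps − pb = 129 − 117 = 12.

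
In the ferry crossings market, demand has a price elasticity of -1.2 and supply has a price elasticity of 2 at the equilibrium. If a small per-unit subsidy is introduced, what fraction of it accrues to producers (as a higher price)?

For a small subsidy around the equilibrium, the benefit split depends on the relative slopes, which at a point are proportional to the elasticities.
Buyer share = εs/(εs + |εd|) = 2/(2 + 1.2) = 0.625; seller share = |εd|/(εs + |εd|) = 0.375.
So producers capture 0.375 of the subsidy.

Producer share = 0.375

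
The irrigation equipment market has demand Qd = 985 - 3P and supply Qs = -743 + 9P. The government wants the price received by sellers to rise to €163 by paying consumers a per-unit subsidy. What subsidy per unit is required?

At a seller price of 163, quantity supplied is -743 + 9·163 = 724.
Buyers absorb 724 only when they pay Pb with 985 − 3·Pb = 724, i.e. Pb = 87.
s = Ps − Pb = 163 − 87 = 76.

Required subsidy s = €76 per unit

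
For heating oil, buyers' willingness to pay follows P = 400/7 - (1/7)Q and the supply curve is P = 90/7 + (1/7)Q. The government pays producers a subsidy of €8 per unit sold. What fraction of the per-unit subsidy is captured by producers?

Producer share = 0.5

Pre-subsidy: 400/7 - (1/7)Q = 90/7 + (1/7)Q gives Q* = 155 and P* = 35.
With the subsidy, sellers receive Ps = Pb + 8 for each unit, where Pb is the price buyers pay.
On the curves, Pb = 400/7 - (1/7)Q and Ps = 90/7 + (1/7)Q; the wedge Ps − Pb = 8 gives 90/7 + (1/7)Q − (400/7 - (1/7)Q) = 8, so Q' = 183.
Then Pb = 400/7 − (1/7)·183 = 31 and Ps = 90/7 + (1/7)·183 = 39.
Buyers' price falls by P* − Pb = 35 − 31 = 4; sellers' price rises by Ps − P* = 39 − 35 = 4.
So producers capture 4/8 = 0.5 of each unit of subsidy.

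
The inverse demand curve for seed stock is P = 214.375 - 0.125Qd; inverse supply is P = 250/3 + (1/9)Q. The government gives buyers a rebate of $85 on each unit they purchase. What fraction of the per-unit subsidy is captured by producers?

Pre-subsidy: 214.375 - 0.125Q = 250/3 + (1/9)Q gives Q* = 555 and P* = 145.
With the rebate, buyers effectively pay Pb = Ps − 85, where Ps is the price sellers receive.
On the curves, Pb = 214.375 - 0.125Q and Ps = 250/3 + (1/9)Q; the wedge Ps − Pb = 85 gives 250/3 + (1/9)Q − (214.375 - 0.125Q) = 85, so Q' = 915.
Then Pb = 214.375 − 0.125·915 = 100 and Ps = 250/3 + (1/9)·915 = 185.
Buyers' price falls by P* − Pb = 145 − 100 = 45; sellers' price rises by Ps − P* = 185 − 145 = 40.
So producers capture 40/85 = 8/17 of each unit of subsidy.

Producer share = 8/17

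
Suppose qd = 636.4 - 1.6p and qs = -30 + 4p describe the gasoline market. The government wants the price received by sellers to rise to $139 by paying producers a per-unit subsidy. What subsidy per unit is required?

At a seller price of 139, quantity supplied is -30 + 4·139 = 526.
Buyers absorb 526 only when they pay pb with 636.4 − 1.6·pb = 526, i.e. pb = 69.
s = ps − pb = 139 − 69 = 70.

Required subsidy s = $70 per unit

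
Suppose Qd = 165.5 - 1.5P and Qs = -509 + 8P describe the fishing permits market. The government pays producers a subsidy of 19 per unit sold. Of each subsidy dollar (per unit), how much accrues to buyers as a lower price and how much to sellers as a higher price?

Buyers gain 16 per unit; sellers gain 3 per unit

Pre-subsidy: 165.5 - 1.5P = -509 + 8P gives P* = 71, Q* = 59.
With the subsidy, sellers receive Ps = Pb + 19 for each unit, where Pb is the price buyers pay.
Supply in terms of Pb becomes Qs = -509 + 8(Pb + 19) = -357 + 8Pb. Setting this equal to demand: 165.5 - 1.5Pb = -357 + 8Pb, so Pb = 55.
Sellers receive Ps = 55 + 19 = 74; Q' = 165.5 − 1.5·55 = 83.
Buyers' price falls by P* − Pb = 71 − 55 = 16; sellers' price rises by Ps − P* = 74 − 71 = 3.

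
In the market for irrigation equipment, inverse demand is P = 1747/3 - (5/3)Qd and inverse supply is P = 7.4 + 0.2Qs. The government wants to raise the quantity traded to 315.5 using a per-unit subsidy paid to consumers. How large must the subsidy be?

Required subsidy s = 14 per unit

At Q = 315.5, from the demand curve buyers pay Pb = 1747/3 − (5/3)·315.5 = 56.5; from the supply curve sellers need Ps = 7.4 + 0.2·315.5 = 70.5.
The subsidy must fill the gap: s = Ps − Pb = 70.5 − 56.5 = 14.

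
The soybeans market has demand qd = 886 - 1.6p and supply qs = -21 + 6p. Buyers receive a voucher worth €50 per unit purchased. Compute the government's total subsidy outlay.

Government cost = 720300/19

Pre-subsidy: 886 - 1.6p = -21 + 6p gives p* = 4535/38, q* = 13206/19.
With the rebate, buyers effectively pay pb = ps − 50, where ps is the price sellers receive.
Demand in terms of ps becomes qd = 886 − 1.6(ps − 50) = 966 - 1.6ps. Setting this equal to supply: 966 - 1.6ps = -21 + 6ps, so ps = 4935/38.
Buyers pay pb = 4935/38 − 50 = 3035/38; q' = -21 + 6·(4935/38) = 14406/19.
Government outlay = subsidy × quantity = 50 × 14406/19 = 720300/19.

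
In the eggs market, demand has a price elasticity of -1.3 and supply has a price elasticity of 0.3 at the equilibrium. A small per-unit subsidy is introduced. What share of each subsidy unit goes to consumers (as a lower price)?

Consumer share = 0.1875

For a small subsidy around the equilibrium, the benefit split depends on the relative slopes, which at a point are proportional to the elasticities.
Buyer share = εs/(εs + |εd|) = 0.3/(0.3 + 1.3) = 0.1875; seller share = |εd|/(εs + |εd|) = 0.8125.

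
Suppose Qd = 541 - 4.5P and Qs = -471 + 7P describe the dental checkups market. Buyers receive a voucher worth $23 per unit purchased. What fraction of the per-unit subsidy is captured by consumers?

Consumer share = 14/23

Pre-subsidy: 541 - 4.5P = -471 + 7P gives P* = 88, Q* = 145.
With the rebate, buyers effectively pay Pb = Ps − 23, where Ps is the price sellers receive.
Demand in terms of Ps becomes Qd = 541 − 4.5(Ps − 23) = 644.5 - 4.5Ps. Setting this equal to supply: 644.5 - 4.5Ps = -471 + 7Ps, so Ps = 97.
Buyers pay Pb = 97 − 23 = 74; Q' = -471 + 7·97 = 208.
Buyers' price falls by P* − Pb = 88 − 74 = 14; sellers' price rises by Ps − P* = 97 − 88 = 9.
So consumers capture 14/23 = 14/23 of each unit of subsidy.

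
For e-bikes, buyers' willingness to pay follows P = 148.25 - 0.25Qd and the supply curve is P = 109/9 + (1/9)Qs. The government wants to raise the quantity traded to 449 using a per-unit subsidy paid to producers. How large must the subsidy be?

Required subsidy s = 26 per unit

At Q = 449, from the demand curve buyers pay Pb = 148.25 − 0.25·449 = 36; from the supply curve sellers need Ps = 109/9 + (1/9)·449 = 62.
The subsidy must fill the gap: s = Ps − Pb = 62 − 36 = 26.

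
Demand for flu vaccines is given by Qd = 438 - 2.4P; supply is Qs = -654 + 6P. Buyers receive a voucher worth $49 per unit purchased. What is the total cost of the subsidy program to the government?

Pre-subsidy: 438 - 2.4P = -654 + 6P gives P* = 130, Q* = 126.
With the rebate, buyers effectively pay Pb = Ps − 49, where Ps is the price sellers receive.
Demand in terms of Ps becomes Qd = 438 − 2.4(Ps − 49) = 555.6 - 2.4Ps. Setting this equal to supply: 555.6 - 2.4Ps = -654 + 6Ps, so Ps = 144.
Buyers pay Pb = 144 − 49 = 95; Q' = -654 + 6·144 = 210.
Government outlay = subsidy × quantity = 49 × 210 = 10290.

Government cost = $10290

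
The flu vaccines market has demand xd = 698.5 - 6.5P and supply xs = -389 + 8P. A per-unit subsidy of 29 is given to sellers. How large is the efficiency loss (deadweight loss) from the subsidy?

Pre-subsidy: 698.5 - 6.5P = -389 + 8P gives P* = 75, x* = 211.
With the subsidy, sellers receive Ps = Pb + 29 for each unit, where Pb is the price buyers pay.
Supply in terms of Pb becomes xs = -389 + 8(Pb + 29) = -157 + 8Pb. Setting this equal to demand: 698.5 - 6.5Pb = -157 + 8Pb, so Pb = 59.
Sellers receive Ps = 59 + 29 = 88; x' = 698.5 − 6.5·59 = 315.
The subsidy expands output by 315 − 211 = 104 past the efficient level; on those units the gap between marginal cost and willingness to pay runs from 0 up to 29.
DWL = ½ × 29 × 104 = 1508.

Deadweight loss = 1508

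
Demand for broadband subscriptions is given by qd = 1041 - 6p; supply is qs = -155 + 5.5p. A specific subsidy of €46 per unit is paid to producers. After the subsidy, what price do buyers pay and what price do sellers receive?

Pre-subsidy: 1041 - 6p = -155 + 5.5p gives p* = 104, q* = 417.
With the subsidy, sellers receive ps = pb + 46 for each unit, where pb is the price buyers pay.
Supply in terms of pb becomes qs = -155 + 5.5(pb + 46) = 98 + 5.5pb. Setting this equal to demand: 1041 - 6pb = 98 + 5.5pb, so pb = 82.
Sellers receive ps = 82 + 46 = 128; q' = 1041 − 6·82 = 549.

Buyers pay €82; sellers receive €128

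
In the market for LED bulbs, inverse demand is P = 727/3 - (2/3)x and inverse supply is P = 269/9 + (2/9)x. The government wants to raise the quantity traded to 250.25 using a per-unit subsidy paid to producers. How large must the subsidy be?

Required subsidy s = 10 per unit

At x = 250.25, from the demand curve buyers pay Pb = 727/3 − (2/3)·250.25 = 75.5; from the supply curve sellers need Ps = 269/9 + (2/9)·250.25 = 85.5.
The subsidy must fill the gap: s = Ps − Pb = 85.5 − 75.5 = 10.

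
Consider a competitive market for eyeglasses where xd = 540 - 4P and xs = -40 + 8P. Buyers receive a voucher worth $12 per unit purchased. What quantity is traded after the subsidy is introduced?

Pre-subsidy: 540 - 4P = -40 + 8P gives P* = 145/3, x* = 1040/3.
With the rebate, buyers effectively pay Pb = Ps − 12, where Ps is the price sellers receive.
Demand in terms of Ps becomes xd = 540 − 4(Ps − 12) = 588 - 4Ps. Setting this equal to supply: 588 - 4Ps = -40 + 8Ps, so Ps = 157/3.
Buyers pay Pb = 157/3 − 12 = 121/3; x' = -40 + 8·(157/3) = 1136/3.

x' = 1136/3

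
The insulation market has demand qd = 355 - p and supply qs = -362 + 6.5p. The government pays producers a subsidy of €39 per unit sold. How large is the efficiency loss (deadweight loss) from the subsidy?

Pre-subsidy: 355 - p = -362 + 6.5p gives p* = 95.6, q* = 259.4.
With the subsidy, sellers receive ps = pb + 39 for each unit, where pb is the price buyers pay.
Supply in terms of pb becomes qs = -362 + 6.5(pb + 39) = -108.5 + 6.5pb. Setting this equal to demand: 355 - pb = -108.5 + 6.5pb, so pb = 61.8.
Sellers receive ps = 61.8 + 39 = 100.8; q' = 355 − 1·61.8 = 293.2.
The subsidy expands output by 293.2 − 259.4 = 33.8 past the efficient level; on those units the gap between marginal cost and willingness to pay runs from 0 up to 39.
DWL = ½ × 39 × 33.8 = 659.1.

Deadweight loss = €659.1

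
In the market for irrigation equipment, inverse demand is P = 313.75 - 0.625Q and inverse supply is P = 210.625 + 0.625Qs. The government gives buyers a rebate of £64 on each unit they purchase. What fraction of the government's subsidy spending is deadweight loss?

Pre-subsidy: 313.75 - 0.625Q = 210.625 + 0.625Q gives Q* = 82.5 and P* = 262.1875.
With the rebate, buyers effectively pay Pb = Ps − 64, where Ps is the price sellers receive.
On the curves, Pb = 313.75 - 0.625Q and Ps = 210.625 + 0.625Q; the wedge Ps − Pb = 64 gives 210.625 + 0.625Q − (313.75 - 0.625Q) = 64, so Q' = 133.7.
Then Pb = 313.75 − 0.625·133.7 = 230.1875 and Ps = 210.625 + 0.625·133.7 = 294.1875.
ΔCS = ½(82.5 + 133.7)(262.1875 − 230.1875) = 3459.2; ΔPS = ½(82.5 + 133.7)(294.1875 − 262.1875) = 3459.2.
Government spending = 64 × 133.7 = 8556.8.
DWL = ½ × 64 × (133.7 − 82.5) = 1638.4; fraction = 1638.4 / 8556.8 = 256/1337.

DWL / government spending = 256/1337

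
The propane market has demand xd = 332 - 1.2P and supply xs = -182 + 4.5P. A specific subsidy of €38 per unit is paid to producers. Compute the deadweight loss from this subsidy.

Deadweight loss = €684

Pre-subsidy: 332 - 1.2P = -182 + 4.5P gives P* = 5140/57, x* = 4252/19.
With the subsidy, sellers receive Ps = Pb + 38 for each unit, where Pb is the price buyers pay.
Supply in terms of Pb becomes xs = -182 + 4.5(Pb + 38) = -11 + 4.5Pb. Setting this equal to demand: 332 - 1.2Pb = -11 + 4.5Pb, so Pb = 3430/57.
Sellers receive Ps = 3430/57 + 38 = 5596/57; x' = 332 − 1.2·(3430/57) = 4936/19.
The subsidy expands output by 4936/19 − 4252/19 = 36 past the efficient level; on those units the gap between marginal cost and willingness to pay runs from 0 up to 38.
DWL = ½ × 38 × 36 = 684.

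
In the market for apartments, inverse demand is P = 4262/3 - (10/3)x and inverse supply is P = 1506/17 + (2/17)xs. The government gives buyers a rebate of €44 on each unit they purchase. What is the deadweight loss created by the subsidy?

Deadweight loss = €280.5

Pre-subsidy: 4262/3 - (10/3)x = 1506/17 + (2/17)x gives x* = 386 and P* = 134.
With the rebate, buyers effectively pay Pb = Ps − 44, where Ps is the price sellers receive.
On the curves, Pb = 4262/3 - (10/3)x and Ps = 1506/17 + (2/17)x; the wedge Ps − Pb = 44 gives 1506/17 + (2/17)x − (4262/3 - (10/3)x) = 44, so x' = 398.75.
Then Pb = 4262/3 − (10/3)·398.75 = 91.5 and Ps = 1506/17 + (2/17)·398.75 = 135.5.
The subsidy expands output by 398.75 − 386 = 12.75 past the efficient level; on those units the gap between marginal cost and willingness to pay runs from 0 up to 44.
DWL = ½ × 44 × 12.75 = 280.5.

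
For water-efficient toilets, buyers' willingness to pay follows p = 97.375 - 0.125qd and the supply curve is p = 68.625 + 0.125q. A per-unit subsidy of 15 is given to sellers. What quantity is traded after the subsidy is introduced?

q' = 175

Pre-subsidy: 97.375 - 0.125q = 68.625 + 0.125q gives q* = 115 and p* = 83.
With the subsidy, sellers receive ps = pb + 15 for each unit, where pb is the price buyers pay.
On the curves, pb = 97.375 - 0.125q and ps = 68.625 + 0.125q; the wedge ps − pb = 15 gives 68.625 + 0.125q − (97.375 - 0.125q) = 15, so q' = 175.
Then pb = 97.375 − 0.125·175 = 75.5 and ps = 68.625 + 0.125·175 = 90.5.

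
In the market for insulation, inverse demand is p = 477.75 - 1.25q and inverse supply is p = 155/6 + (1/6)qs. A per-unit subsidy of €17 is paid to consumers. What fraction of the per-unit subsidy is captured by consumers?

Pre-subsidy: 477.75 - 1.25q = 155/6 + (1/6)q gives q* = 319 and p* = 79.
With the rebate, buyers effectively pay pb = ps − 17, where ps is the price sellers receive.
On the curves, pb = 477.75 - 1.25q and ps = 155/6 + (1/6)q; the wedge ps − pb = 17 gives 155/6 + (1/6)q − (477.75 - 1.25q) = 17, so q' = 331.
Then pb = 477.75 − 1.25·331 = 64 and ps = 155/6 + (1/6)·331 = 81.
Buyers' price falls by p* − pb = 79 − 64 = 15; sellers' price rises by ps − p* = 81 − 79 = 2.
So consumers capture 15/17 = 15/17 of each unit of subsidy.

Consumer share = 15/17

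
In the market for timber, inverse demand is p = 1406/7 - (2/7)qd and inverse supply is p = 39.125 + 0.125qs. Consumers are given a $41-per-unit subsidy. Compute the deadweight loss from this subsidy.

Deadweight loss = 47068/23

Pre-subsidy: 1406/7 - (2/7)q = 39.125 + 0.125q gives q* = 9057/23 and p* = 2032/23.
With the rebate, buyers effectively pay pb = ps − 41, where ps is the price sellers receive.
On the curves, pb = 1406/7 - (2/7)q and ps = 39.125 + 0.125q; the wedge ps − pb = 41 gives 39.125 + 0.125q − (1406/7 - (2/7)q) = 41, so q' = 11353/23.
Then pb = 1406/7 − (2/7)·(11353/23) = 1376/23 and ps = 39.125 + 0.125·(11353/23) = 2319/23.
The subsidy expands output by 11353/23 − 9057/23 = 2296/23 past the efficient level; on those units the gap between marginal cost and willingness to pay runs from 0 up to 41.
DWL = ½ × 41 × 2296/23 = 47068/23.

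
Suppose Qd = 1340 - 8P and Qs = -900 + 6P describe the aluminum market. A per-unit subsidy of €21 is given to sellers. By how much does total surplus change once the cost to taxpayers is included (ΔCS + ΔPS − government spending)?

Pre-subsidy: 1340 - 8P = -900 + 6P gives P* = 160, Q* = 60.
With the subsidy, sellers receive Ps = Pb + 21 for each unit, where Pb is the price buyers pay.
Supply in terms of Pb becomes Qs = -900 + 6(Pb + 21) = -774 + 6Pb. Setting this equal to demand: 1340 - 8Pb = -774 + 6Pb, so Pb = 151.
Sellers receive Ps = 151 + 21 = 172; Q' = 1340 − 8·151 = 132.
ΔCS = ½(60 + 132)(160 − 151) = 864; ΔPS = ½(60 + 132)(172 − 160) = 1152.
Government spending = 21 × 132 = 2772.
Net change = 864 + 1152 − 2772 = -756. The loss equals the DWL triangle ½·21·72.

Net change in total surplus = -€756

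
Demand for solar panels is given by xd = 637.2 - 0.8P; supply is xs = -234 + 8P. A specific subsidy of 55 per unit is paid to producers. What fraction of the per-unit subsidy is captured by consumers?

Consumer share = 10/11

Pre-subsidy: 637.2 - 0.8P = -234 + 8P gives P* = 99, x* = 558.
With the subsidy, sellers receive Ps = Pb + 55 for each unit, where Pb is the price buyers pay.
Supply in terms of Pb becomes xs = -234 + 8(Pb + 55) = 206 + 8Pb. Setting this equal to demand: 637.2 - 0.8Pb = 206 + 8Pb, so Pb = 49.
Sellers receive Ps = 49 + 55 = 104; x' = 637.2 − 0.8·49 = 598.
Buyers' price falls by P* − Pb = 99 − 49 = 50; sellers' price rises by Ps − P* = 104 − 99 = 5.
So consumers capture 50/55 = 10/11 of each unit of subsidy.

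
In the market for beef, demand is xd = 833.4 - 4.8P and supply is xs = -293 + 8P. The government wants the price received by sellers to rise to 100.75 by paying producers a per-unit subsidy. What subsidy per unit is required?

Required subsidy s = 34 per unit

At a seller price of 100.75, quantity supplied is -293 + 8·100.75 = 513.
Buyers absorb 513 only when they pay Pb with 833.4 − 4.8·Pb = 513, i.e. Pb = 66.75.
s = Ps − Pb = 100.75 − 66.75 = 34.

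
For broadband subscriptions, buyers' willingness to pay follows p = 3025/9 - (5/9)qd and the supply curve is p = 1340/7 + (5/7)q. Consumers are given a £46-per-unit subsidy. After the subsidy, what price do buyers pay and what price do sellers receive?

Pre-subsidy: 3025/9 - (5/9)q = 1340/7 + (5/7)q gives q* = 113.9375 and p* = 272.8125.
With the rebate, buyers effectively pay pb = ps − 46, where ps is the price sellers receive.
On the curves, pb = 3025/9 - (5/9)q and ps = 1340/7 + (5/7)q; the wedge ps − pb = 46 gives 1340/7 + (5/7)q − (3025/9 - (5/9)q) = 46, so q' = 150.1625.
Then pb = 3025/9 − (5/9)·150.1625 = 252.6875 and ps = 1340/7 + (5/7)·150.1625 = 298.6875.

Buyers pay £252.6875; sellers receive £298.6875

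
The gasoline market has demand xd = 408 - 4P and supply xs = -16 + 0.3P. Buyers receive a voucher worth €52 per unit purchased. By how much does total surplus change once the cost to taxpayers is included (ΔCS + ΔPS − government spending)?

Pre-subsidy: 408 - 4P = -16 + 0.3P gives P* = 4240/43, x* = 584/43.
With the rebate, buyers effectively pay Pb = Ps − 52, where Ps is the price sellers receive.
Demand in terms of Ps becomes xd = 408 − 4(Ps − 52) = 616 - 4Ps. Setting this equal to supply: 616 - 4Ps = -16 + 0.3Ps, so Ps = 6320/43.
Buyers pay Pb = 6320/43 − 52 = 4084/43; x' = -16 + 0.3·(6320/43) = 1208/43.
ΔCS = ½(584/43 + 1208/43)(4240/43 − 4084/43) = 139776/1849; ΔPS = ½(584/43 + 1208/43)(6320/43 − 4240/43) = 1863680/1849.
Government spending = 52 × 1208/43 = 62816/43.
Net change = 139776/1849 + 1863680/1849 − 62816/43 = -16224/43. The loss equals the DWL triangle ½·52·624/43.

Net change in total surplus = -16224/43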